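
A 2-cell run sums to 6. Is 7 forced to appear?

No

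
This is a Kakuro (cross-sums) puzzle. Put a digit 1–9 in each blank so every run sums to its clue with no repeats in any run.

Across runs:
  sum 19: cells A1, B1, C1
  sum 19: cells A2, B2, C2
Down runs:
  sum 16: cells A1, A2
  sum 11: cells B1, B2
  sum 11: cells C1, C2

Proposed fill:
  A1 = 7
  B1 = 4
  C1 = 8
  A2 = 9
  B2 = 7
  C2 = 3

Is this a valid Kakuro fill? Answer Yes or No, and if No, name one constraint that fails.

Yes

Across: 7+4+8=19; 9+7+3=19. Down: 7+9=16; 4+7=11; 8+3=11. No digit repeats within any run.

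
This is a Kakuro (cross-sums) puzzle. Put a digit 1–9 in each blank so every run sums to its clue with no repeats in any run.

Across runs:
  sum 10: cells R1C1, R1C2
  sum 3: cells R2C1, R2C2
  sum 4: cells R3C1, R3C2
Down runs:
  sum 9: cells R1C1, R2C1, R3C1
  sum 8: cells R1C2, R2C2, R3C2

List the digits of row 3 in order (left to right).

1, 3

3 in 2 cells must be {1,2}; 4 in 2 cells must be {1,3}.
Nothing is forced directly, so branch on R3C1, whose candidates are 1 or 3. If R3C1 = 3: that forces R3C2 = 1, R2C2 = 2, after which R1C2 would have to be in {1,2,3,4,6,7,8,9} for the 10 across but in {5} for the 8 down — contradiction. So R3C1 = 1.
Given what's placed, R2C1 must be 2 to fit the 3 across and 9 down.
R2C2 = 3 − 2 = 1 completes the 3 across.
R3C2 = 4 − 1 = 3 completes the 4 across.
R1C1 = 9 − 3 = 6 completes the 9 down.
R1C2 = 10 − 6 = 4 completes the 10 across.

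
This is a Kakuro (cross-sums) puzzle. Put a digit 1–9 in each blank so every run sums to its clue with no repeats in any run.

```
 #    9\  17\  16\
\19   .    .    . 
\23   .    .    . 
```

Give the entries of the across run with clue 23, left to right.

6, 8, 9

23 in 3 cells must be {6,8,9}; 17 in 2 cells must be {8,9}; 16 in 2 cells must be {7,9}.
The 23 across and the 16 down share only 9, so R2C3 = 9.
R1C3 = 16 − 9 = 7 completes the 16 down.
Given what's placed, R2C2 must be 8 to fit the 23 across and 17 down.
R1C2 = 17 − 8 = 9 completes the 17 down.
R2C1 = 23 − 17 = 6 completes the 23 across.
R1C1 = 19 − 16 = 3 completes the 19 across.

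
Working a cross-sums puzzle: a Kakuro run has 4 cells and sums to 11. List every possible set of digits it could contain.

{1,2,3,5}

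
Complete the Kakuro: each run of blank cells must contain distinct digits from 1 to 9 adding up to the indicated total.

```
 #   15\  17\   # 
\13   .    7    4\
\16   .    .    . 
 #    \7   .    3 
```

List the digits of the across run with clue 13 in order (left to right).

6 7

4 in 2 cells must be {1,3}.
R1C1 = 13 − 7 = 6 completes the 13 across.
R2C1 = 15 − 6 = 9 completes the 15 down.
R2C3 = 4 − 3 = 1 completes the 4 down.
R3C2 = 7 − 3 = 4 completes the 7 across.
R2C2 = 16 − 10 = 6 completes the 16 across.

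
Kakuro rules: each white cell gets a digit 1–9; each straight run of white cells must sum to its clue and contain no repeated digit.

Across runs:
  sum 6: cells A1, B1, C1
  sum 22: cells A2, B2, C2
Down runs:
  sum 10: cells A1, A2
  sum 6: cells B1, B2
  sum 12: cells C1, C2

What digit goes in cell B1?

6 in 3 cells must be {1,2,3}.
The 6 across and the 12 down share only 3, so C1 = 3.
The 22 across and the 6 down share only 5, so B2 = 5.
C2 = 12 − 3 = 9 completes the 12 down.
B1 = 6 − 5 = 1 completes the 6 down.
A2 = 22 − 14 = 8 completes the 22 across.
A1 = 6 − 4 = 2 completes the 6 across.

1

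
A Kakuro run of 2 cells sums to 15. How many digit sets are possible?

2

2 distinct digits from 1–9 sum between 3 and 17.
Enumerating: {6,9}, {7,8}.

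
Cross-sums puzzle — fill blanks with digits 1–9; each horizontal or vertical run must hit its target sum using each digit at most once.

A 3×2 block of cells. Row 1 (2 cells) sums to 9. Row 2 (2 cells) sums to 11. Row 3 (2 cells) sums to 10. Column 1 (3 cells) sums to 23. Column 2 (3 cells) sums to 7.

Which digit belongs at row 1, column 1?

23 in 3 cells must be {6,8,9}; 7 in 3 cells must be {1,2,4}.
Nothing is forced directly, so branch on (1,1), whose candidates are 6 or 8. If (1,1) = 6: then (1,2) would have to be in {3} for the 9 across but in {1,2,4} for the 7 down — contradiction. So (1,1) = 8.
(1,2) = 9 − 8 = 1 completes the 9 across.
Nothing is forced directly, so branch on (2,1), whose candidates are 6 or 9. If (2,1) = 6: then (2,2) would have to be in {5} for the 11 across but in {2,4} for the 7 down — contradiction. So (2,1) = 9.
(2,2) = 11 − 9 = 2 completes the 11 across.
(3,1) = 23 − 17 = 6 completes the 23 down.
(3,2) = 10 − 6 = 4 completes the 10 across.

8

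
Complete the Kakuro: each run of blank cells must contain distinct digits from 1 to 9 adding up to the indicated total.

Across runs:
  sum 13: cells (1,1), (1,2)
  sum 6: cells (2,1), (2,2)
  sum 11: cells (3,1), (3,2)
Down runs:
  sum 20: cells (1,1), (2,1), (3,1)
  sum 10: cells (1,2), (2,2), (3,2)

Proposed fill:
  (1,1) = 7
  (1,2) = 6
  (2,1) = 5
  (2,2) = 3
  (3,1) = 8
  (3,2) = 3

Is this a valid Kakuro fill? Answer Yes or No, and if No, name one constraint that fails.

No — the across run (2,1)–(2,2) sums to 8, not 6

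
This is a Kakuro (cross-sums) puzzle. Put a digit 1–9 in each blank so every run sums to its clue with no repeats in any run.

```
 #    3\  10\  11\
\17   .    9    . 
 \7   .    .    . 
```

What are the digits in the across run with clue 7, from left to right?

2 1 4

7 in 3 cells must be {1,2,4}; 3 in 2 cells must be {1,2}.
R2C2 = 10 − 9 = 1 completes the 10 down.
Given what's placed, R2C1 must be 2 to fit the 7 across and 3 down.
R2C3 = 7 − 3 = 4 completes the 7 across.
R1C1 = 3 − 2 = 1 completes the 3 down.
R1C3 = 17 − 10 = 7 completes the 17 across.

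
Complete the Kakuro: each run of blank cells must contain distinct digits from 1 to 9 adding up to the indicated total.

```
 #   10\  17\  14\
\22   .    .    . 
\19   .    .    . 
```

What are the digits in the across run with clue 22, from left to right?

8 9 5

17 in 2 cells must be {8,9}.
Nothing is forced directly, so branch on R1C2, whose candidates are 8 or 9. If R1C2 = 8: that forces R1C1 = 9, R1C3 = 5, after which R2C1 would have to be in {2,3,4,5,6,7,8,9} for the 19 across but in {1} for the 10 down — contradiction. So R1C2 = 9.
R2C2 = 17 − 9 = 8 completes the 17 down.
Nothing is forced directly, so branch on R1C1, whose candidates are 6 or 7 or 8. If R1C1 = 6: then R1C3 would have to be in {7} for the 22 across but in {5,6,8,9} for the 14 down — contradiction. If R1C1 = 7: that forces R1C3 = 6, after which R2C1 would have to be in {2,4,5,6,7,9} for the 19 across but in {3} for the 10 down — contradiction. So R1C1 = 8.
R1C3 = 22 − 17 = 5 completes the 22 across.
R2C1 = 10 − 8 = 2 completes the 10 down.
R2C3 = 19 − 10 = 9 completes the 19 across.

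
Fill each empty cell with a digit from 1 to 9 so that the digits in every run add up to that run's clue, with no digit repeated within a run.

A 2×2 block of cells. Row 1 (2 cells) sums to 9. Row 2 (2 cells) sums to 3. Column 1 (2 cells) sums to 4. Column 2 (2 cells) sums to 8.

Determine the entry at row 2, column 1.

3 in 2 cells must be {1,2}; 4 in 2 cells must be {1,3}.
The 3 across and the 4 down share only 1, so (2,1) = 1.
(2,2) = 3 − 1 = 2 completes the 3 across.
(1,1) = 4 − 1 = 3 completes the 4 down.
(1,2) = 9 − 3 = 6 completes the 9 across.

1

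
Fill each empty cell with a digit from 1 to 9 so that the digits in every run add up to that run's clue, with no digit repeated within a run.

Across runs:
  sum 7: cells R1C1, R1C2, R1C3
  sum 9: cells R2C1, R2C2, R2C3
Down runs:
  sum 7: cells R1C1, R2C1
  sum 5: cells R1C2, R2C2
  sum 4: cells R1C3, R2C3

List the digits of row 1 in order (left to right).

7 in 3 cells must be {1,2,4}; 4 in 2 cells must be {1,3}.
The 7 across and the 4 down share only 1, so R1C3 = 1.
R2C3 = 4 − 1 = 3 completes the 4 down.
Nothing is forced directly, so branch on R1C1, whose candidates are 2 or 4. If R1C1 = 4: that forces R1C2 = 2, after which R2C1 would have to be in {1,2,4,5} for the 9 across but in {3} for the 7 down — contradiction. So R1C1 = 2.
R1C2 = 7 − 3 = 4 completes the 7 across.
R2C1 = 7 − 2 = 5 completes the 7 down.
R2C2 = 9 − 8 = 1 completes the 9 across.

2, 4, 1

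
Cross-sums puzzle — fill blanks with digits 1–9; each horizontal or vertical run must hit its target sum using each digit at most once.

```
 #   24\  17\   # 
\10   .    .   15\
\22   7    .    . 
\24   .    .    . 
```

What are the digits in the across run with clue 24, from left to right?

24 in 3 cells must be {7,8,9}.
No cell is forced outright now. R2C2 can only be 6 or 9 (the digits allowed by both its 22 across and its 17 down). If R2C2 = 6: that forces R2C3 = 9, after which R3C3 would have to be in {7,8,9} for the 24 across but in {6} for the 15 down — contradiction. So R2C2 = 9.
R2C3 = 22 − 16 = 6 completes the 22 across.
R3C2 = 7: the only remaining digit allowed by both the 24 across and the 17 down.
R3C3 = 15 − 6 = 9 completes the 15 down.
R1C2 = 17 − 16 = 1 completes the 17 down.
R3C1 = 24 − 16 = 8 completes the 24 across.
R1C1 = 10 − 1 = 9 completes the 10 across.

8 7 9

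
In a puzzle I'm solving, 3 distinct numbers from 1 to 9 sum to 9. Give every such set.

{1,2,6}; {1,3,5}; {2,3,4}

3 distinct digits from 1–9 sum between 6 and 24.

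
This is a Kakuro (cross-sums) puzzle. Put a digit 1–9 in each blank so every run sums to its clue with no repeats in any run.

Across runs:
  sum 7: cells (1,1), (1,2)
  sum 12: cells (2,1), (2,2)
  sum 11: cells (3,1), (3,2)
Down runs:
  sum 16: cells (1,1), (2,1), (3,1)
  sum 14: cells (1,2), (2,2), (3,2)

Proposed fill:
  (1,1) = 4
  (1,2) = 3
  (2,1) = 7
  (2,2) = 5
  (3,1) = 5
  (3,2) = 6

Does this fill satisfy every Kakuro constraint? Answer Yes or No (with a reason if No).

Across: 4+3=7; 7+5=12; 5+6=11. Down: 4+7+5=16; 3+5+6=14. No digit repeats within any run.

Yes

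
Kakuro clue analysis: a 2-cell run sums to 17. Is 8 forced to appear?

Yes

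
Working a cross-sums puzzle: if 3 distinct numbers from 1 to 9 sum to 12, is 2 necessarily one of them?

Counterexample: {1,3,8} sums to 12 without using 2.

No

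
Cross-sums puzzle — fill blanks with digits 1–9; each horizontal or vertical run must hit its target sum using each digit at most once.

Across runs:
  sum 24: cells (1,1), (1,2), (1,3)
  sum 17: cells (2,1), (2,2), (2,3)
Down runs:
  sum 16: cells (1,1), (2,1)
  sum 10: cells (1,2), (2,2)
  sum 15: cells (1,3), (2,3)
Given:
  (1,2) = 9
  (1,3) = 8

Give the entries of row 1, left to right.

7 9 8

24 in 3 cells must be {7,8,9}; 16 in 2 cells must be {7,9}.
(1,1) = 24 − 17 = 7 completes the 24 across.
(2,1) = 16 − 7 = 9 completes the 16 down.
(2,2) = 10 − 9 = 1 completes the 10 down.
(2,3) = 17 − 10 = 7 completes the 17 across.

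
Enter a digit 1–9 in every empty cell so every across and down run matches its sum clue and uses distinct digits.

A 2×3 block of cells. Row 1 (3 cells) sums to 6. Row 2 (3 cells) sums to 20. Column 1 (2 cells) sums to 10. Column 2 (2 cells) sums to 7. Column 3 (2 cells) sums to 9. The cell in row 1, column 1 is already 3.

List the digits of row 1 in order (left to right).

3 2 1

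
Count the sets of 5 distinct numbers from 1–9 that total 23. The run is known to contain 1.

5 distinct digits from 1–9 sum between 15 and 35.
Keeping only sets containing 1.

8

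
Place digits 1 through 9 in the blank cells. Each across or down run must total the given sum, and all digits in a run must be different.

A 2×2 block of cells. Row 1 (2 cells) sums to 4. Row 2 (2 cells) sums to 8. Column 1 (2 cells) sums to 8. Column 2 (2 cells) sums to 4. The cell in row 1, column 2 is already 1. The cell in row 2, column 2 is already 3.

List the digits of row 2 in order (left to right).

5, 3

4 in 2 cells must be {1,3}.
(1,1) = 4 − 1 = 3 completes the 4 across.
(2,1) = 8 − 3 = 5 completes the 8 across.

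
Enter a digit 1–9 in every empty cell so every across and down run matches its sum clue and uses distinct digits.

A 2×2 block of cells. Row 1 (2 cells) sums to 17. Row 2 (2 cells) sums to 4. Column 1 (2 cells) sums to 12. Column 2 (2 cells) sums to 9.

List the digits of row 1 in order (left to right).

17 in 2 cells must be {8,9}; 4 in 2 cells must be {1,3}.
The 17 across and the 9 down share only 8, so (1,2) = 8.
The 4 across and the 12 down share only 3, so (2,1) = 3.
(2,2) = 4 − 3 = 1 completes the 4 across.
(1,1) = 17 − 8 = 9 completes the 17 across.

9 8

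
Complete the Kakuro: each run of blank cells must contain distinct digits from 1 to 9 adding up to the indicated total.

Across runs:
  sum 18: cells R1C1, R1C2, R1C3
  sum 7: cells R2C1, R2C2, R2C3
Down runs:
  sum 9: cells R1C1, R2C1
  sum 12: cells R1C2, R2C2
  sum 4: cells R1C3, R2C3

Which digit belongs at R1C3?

3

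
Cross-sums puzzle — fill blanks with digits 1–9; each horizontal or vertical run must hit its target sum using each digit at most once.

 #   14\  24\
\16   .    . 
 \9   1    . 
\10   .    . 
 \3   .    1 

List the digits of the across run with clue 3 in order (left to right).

2, 1

16 in 2 cells must be {7,9}; 3 in 2 cells must be {1,2}.
Given what's placed, R1C1 must be 7 to fit the 16 across and 14 down.
R1C2 = 16 − 7 = 9 completes the 16 across.
R2C2 = 9 − 1 = 8 completes the 9 across.
R3C2 = 24 − 18 = 6 completes the 24 down.
R4C1 = 3 − 1 = 2 completes the 3 across.
R3C1 = 10 − 6 = 4 completes the 10 across.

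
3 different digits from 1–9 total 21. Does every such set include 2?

Counterexample: {4,8,9} sums to 21 without using 2.

No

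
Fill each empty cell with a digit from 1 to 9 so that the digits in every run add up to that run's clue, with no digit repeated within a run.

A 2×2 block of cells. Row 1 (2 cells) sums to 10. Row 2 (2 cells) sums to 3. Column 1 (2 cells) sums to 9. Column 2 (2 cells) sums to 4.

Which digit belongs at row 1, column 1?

7

3 in 2 cells must be {1,2}; 4 in 2 cells must be {1,3}.
The 3 across and the 4 down share only 1, so (2,2) = 1.
(1,2) = 4 − 1 = 3 completes the 4 down.
(2,1) = 3 − 1 = 2 completes the 3 across.
(1,1) = 10 − 3 = 7 completes the 10 across.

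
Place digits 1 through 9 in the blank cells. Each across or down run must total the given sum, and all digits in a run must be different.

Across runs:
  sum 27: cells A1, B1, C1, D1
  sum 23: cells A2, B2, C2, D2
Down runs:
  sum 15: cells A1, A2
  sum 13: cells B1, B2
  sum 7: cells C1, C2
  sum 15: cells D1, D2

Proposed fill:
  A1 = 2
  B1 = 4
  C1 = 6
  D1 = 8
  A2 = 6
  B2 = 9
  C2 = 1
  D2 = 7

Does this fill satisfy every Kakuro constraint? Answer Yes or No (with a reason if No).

No — the across run A1–D1 sums to 20, not 27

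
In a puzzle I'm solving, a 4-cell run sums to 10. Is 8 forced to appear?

No

The only way to make 10 from 4 distinct digits is {1,2,3,4}, which does not contain 8.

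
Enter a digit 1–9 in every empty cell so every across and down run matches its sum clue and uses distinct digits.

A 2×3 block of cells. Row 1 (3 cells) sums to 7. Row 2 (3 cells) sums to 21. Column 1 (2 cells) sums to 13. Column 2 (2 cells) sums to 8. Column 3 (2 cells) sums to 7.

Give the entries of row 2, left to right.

9 7 5

7 in 3 cells must be {1,2,4}.
The 7 across and the 13 down share only 4, so (1,1) = 4.
(2,1) = 13 − 4 = 9 completes the 13 down.
Nothing is forced directly, so branch on (2,2), whose candidates are 5 or 7. If (2,2) = 5: then (1,2) would have to be in {1,2} for the 7 across but in {3} for the 8 down — contradiction. So (2,2) = 7.
(1,2) = 8 − 7 = 1 completes the 8 down.
(1,3) = 7 − 5 = 2 completes the 7 across.
(2,3) = 21 − 16 = 5 completes the 21 across.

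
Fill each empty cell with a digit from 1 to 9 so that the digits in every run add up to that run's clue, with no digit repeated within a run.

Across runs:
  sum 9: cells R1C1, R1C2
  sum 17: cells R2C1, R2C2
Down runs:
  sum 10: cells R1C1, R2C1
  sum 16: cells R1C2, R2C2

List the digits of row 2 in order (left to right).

17 in 2 cells must be {8,9}; 16 in 2 cells must be {7,9}.
The 9 across and the 16 down share only 7, so R1C2 = 7.
R2C2 = 16 − 7 = 9 completes the 16 down.
R1C1 = 9 − 7 = 2 completes the 9 across.
R2C1 = 17 − 9 = 8 completes the 17 across.

8 9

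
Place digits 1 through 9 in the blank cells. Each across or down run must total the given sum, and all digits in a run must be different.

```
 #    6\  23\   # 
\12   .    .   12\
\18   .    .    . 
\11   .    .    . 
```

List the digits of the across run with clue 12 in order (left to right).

6 in 3 cells must be {1,2,3}; 23 in 3 cells must be {6,8,9}.
Only 3 fits R1C1 under both its across sum 12 and down sum 6.
R1C2 = 12 − 3 = 9 completes the 12 across.

3, 9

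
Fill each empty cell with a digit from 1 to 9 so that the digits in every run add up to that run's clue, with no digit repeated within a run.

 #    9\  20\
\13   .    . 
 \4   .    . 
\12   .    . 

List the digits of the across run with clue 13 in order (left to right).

5, 8

4 in 2 cells must be {1,3}.
The 4 across and the 20 down share only 3, so R2C2 = 3.
R2C1 = 4 − 3 = 1 completes the 4 across.
Nothing is forced directly, so branch on R1C1, whose candidates are 5 or 6. If R1C1 = 6: then R1C2 would have to be in {7} for the 13 across but in {8,9} for the 20 down — contradiction. So R1C1 = 5.
R1C2 = 13 − 5 = 8 completes the 13 across.
R3C1 = 9 − 6 = 3 completes the 9 down.
R3C2 = 12 − 3 = 9 completes the 12 across.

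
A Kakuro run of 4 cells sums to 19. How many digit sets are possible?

11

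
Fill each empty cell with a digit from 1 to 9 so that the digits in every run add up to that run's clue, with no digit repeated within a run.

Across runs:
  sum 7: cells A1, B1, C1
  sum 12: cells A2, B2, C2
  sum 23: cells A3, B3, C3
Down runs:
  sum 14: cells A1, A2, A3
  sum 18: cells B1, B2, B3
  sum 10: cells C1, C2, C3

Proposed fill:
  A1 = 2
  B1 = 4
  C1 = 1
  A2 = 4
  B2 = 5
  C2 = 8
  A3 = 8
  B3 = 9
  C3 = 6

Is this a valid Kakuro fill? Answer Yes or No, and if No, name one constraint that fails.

No — the down run C1–C3 sums to 15, not 10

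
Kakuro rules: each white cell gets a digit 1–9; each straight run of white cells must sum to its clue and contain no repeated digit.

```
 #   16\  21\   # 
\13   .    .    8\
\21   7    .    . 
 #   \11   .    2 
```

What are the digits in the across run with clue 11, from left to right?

9 2

16 in 2 cells must be {7,9}.
R1C1 = 16 − 7 = 9 completes the 16 down.
R1C2 = 13 − 9 = 4 completes the 13 across.
R2C3 = 8 − 2 = 6 completes the 8 down.
R3C2 = 11 − 2 = 9 completes the 11 across.
R2C2 = 21 − 13 = 8 completes the 21 across.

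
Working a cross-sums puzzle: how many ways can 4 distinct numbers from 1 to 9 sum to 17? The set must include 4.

4

4 distinct digits from 1–9 sum between 10 and 30.
Keeping only sets containing 4.
Enumerating: {1,3,4,9}, {1,4,5,7}, {2,3,4,8}, {2,4,5,6}.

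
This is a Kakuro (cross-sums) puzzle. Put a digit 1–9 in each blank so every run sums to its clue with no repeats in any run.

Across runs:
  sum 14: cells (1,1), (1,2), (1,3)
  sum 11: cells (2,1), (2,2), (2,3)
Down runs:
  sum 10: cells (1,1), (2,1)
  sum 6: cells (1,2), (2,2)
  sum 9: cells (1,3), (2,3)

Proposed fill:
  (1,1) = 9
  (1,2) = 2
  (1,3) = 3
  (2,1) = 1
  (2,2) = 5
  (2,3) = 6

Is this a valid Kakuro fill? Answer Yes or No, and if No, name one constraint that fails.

No — the down run (1,2)–(2,2) sums to 7, not 6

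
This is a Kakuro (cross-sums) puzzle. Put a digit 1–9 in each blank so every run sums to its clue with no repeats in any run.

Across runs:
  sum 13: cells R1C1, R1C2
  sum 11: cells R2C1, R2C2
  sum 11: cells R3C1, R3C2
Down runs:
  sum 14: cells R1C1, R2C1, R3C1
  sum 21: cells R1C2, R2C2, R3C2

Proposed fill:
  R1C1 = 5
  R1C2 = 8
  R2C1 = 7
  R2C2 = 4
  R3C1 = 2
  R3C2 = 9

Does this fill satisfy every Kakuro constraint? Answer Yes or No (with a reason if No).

Yes

Across: 5+8=13; 7+4=11; 2+9=11. Down: 5+7+2=14; 8+4+9=21. No digit repeats within any run.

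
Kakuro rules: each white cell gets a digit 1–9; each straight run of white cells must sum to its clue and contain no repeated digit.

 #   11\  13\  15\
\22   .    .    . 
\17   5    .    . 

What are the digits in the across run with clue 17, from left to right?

5 4 8

R1C1 = 11 − 5 = 6 completes the 11 down.
Nothing is forced directly, so branch on R2C3, whose candidates are 8 or 9. If R2C3 = 9: then R1C3 would have to be in {7,9} for the 22 across but in {6} for the 15 down — contradiction. So R2C3 = 8.
R1C3 = 15 − 8 = 7 completes the 15 down.
R2C2 = 17 − 13 = 4 completes the 17 across.
R1C2 = 22 − 13 = 9 completes the 22 across.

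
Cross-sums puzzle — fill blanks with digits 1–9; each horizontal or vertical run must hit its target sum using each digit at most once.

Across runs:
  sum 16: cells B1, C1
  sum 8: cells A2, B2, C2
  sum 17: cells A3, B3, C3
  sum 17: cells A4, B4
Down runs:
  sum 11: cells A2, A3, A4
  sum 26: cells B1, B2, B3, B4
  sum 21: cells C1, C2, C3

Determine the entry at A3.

16 in 2 cells must be {7,9}; 17 in 2 cells must be {8,9}.
Only 8 fits A4 under both its across sum 17 and down sum 11.
B4 = 17 − 8 = 9 completes the 17 across.
Given what's placed, B1 must be 7 to fit the 16 across and 26 down.
C1 = 16 − 7 = 9 completes the 16 across.
No cell is forced outright now. A2 can only be 1 or 2 (the digits allowed by both its 8 across and its 11 down). If A2 = 2: then B2 would have to be in {1,5} for the 8 across but in {2,4,6,8} for the 26 down — contradiction. So A2 = 1.
A3 = 11 − 9 = 2 completes the 11 down.

2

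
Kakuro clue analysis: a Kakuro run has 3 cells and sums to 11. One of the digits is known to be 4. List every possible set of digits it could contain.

3 distinct digits from 1–9 sum between 6 and 24.
Keeping only sets containing 4.

{1,4,6}; {2,4,5}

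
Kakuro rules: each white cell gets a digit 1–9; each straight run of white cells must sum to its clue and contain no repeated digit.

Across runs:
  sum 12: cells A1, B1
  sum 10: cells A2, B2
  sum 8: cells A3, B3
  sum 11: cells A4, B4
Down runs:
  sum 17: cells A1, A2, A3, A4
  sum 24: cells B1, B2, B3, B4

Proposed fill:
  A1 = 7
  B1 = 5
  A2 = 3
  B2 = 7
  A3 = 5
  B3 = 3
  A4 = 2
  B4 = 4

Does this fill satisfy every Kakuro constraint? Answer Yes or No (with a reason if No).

No — the across run A4–B4 sums to 6, not 11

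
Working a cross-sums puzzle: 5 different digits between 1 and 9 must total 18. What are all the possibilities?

{1,2,3,4,8}; {1,2,3,5,7}; {1,2,4,5,6}

5 distinct digits from 1–9 sum between 15 and 35.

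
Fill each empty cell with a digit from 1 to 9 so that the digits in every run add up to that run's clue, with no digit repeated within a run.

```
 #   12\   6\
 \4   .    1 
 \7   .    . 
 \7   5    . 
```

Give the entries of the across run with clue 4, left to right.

3 1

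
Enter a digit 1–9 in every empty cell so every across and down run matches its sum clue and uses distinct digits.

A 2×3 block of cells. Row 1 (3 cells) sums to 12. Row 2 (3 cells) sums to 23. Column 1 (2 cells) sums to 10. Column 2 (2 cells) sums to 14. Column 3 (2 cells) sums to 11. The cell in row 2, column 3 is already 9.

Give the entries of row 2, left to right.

6, 8, 9

23 in 3 cells must be {6,8,9}.
(1,3) = 11 − 9 = 2 completes the 11 down.
No cell is forced outright now. (2,1) can only be 6 or 8 (the digits allowed by both its 23 across and its 10 down). If (2,1) = 8: then (1,1) would have to be in {1,3,4,6,7,9} for the 12 across but in {2} for the 10 down — contradiction. So (2,1) = 6.
(1,1) = 10 − 6 = 4 completes the 10 down.
(1,2) = 12 − 6 = 6 completes the 12 across.
(2,2) = 23 − 15 = 8 completes the 23 across.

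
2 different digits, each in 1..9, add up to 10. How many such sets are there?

4

2 distinct digits from 1–9 sum between 3 and 17.
Enumerating: {1,9}, {2,8}, {3,7}, {4,6}.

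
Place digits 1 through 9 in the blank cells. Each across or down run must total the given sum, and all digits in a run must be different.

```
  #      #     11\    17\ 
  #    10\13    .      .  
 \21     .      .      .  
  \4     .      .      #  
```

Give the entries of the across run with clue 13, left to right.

4 9

4 in 2 cells must be {1,3}; 17 in 2 cells must be {8,9}.
Nothing is forced directly, so branch on R1C3, whose candidates are 8 or 9. If R1C3 = 8: that forces R1C2 = 5, R2C2 = 4, R2C3 = 9, after which R3C2 would have to be in {1,3} for the 4 across but in {2} for the 11 down — contradiction. So R1C3 = 9.
R1C2 = 13 − 9 = 4 completes the 13 across.
R2C3 = 17 − 9 = 8 completes the 17 down.
R3C2 = 1: the only remaining digit allowed by both the 4 across and the 11 down.
R2C2 = 11 − 5 = 6 completes the 11 down.
R3C1 = 4 − 1 = 3 completes the 4 across.
R2C1 = 21 − 14 = 7 completes the 21 across.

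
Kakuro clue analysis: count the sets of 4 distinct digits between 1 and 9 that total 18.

4 distinct digits from 1–9 sum between 10 and 30.

11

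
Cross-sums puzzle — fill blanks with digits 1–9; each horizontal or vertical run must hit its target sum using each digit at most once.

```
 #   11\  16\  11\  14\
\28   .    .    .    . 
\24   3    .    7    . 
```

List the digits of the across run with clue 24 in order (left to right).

3 9 7 5

16 in 2 cells must be {7,9}.
R1C1 = 11 − 3 = 8 completes the 11 down.
R1C3 = 11 − 7 = 4 completes the 11 down.
R1C4 = 9: the only remaining digit allowed by both the 28 across and the 14 down.
Given what's placed, R2C2 must be 9 to fit the 24 across and 16 down.
R2C4 = 24 − 19 = 5 completes the 24 across.
R1C2 = 28 − 21 = 7 completes the 28 across.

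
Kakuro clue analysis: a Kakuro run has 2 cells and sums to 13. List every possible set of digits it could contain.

{4,9}; {5,8}; {6,7}

2 distinct digits from 1–9 sum between 3 and 17.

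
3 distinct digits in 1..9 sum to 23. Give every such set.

3 distinct digits from 1–9 sum between 6 and 24.
Only one set works: {6,8,9}.

{6,8,9}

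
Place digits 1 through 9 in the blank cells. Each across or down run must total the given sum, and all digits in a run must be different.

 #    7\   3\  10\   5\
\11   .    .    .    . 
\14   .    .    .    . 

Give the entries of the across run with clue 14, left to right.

2, 1, 7, 4

11 in 4 cells must be {1,2,3,5}; 3 in 2 cells must be {1,2}.
Nothing is forced directly, so branch on R1C3, whose candidates are 1 or 2 or 3. If R1C3 = 1: that forces R1C2 = 2, R1C4 = 3, R2C2 = 1, after which R2C3 would have to be in {2,3,4,5,6,7,8} for the 14 across but in {9} for the 10 down — contradiction. If R1C3 = 2: that forces R1C2 = 1, R1C4 = 3, R2C2 = 2, R2C3 = 8, after which R2C4 would have to be in {1,3} for the 14 across but in {2} for the 5 down — contradiction. So R1C3 = 3.
R2C3 = 10 − 3 = 7 completes the 10 down.
Nothing is forced directly, so branch on R1C2, whose candidates are 1 or 2. If R1C2 = 1: that forces R1C4 = 2, R2C2 = 2, after which R2C4 would have to be in {1,4} for the 14 across but in {3} for the 5 down — contradiction. So R1C2 = 2.
R1C4 = 1: the only remaining digit allowed by both the 11 across and the 5 down.
R2C2 = 3 − 2 = 1 completes the 3 down.
R2C4 = 5 − 1 = 4 completes the 5 down.
R1C1 = 11 − 6 = 5 completes the 11 across.
R2C1 = 14 − 12 = 2 completes the 14 across.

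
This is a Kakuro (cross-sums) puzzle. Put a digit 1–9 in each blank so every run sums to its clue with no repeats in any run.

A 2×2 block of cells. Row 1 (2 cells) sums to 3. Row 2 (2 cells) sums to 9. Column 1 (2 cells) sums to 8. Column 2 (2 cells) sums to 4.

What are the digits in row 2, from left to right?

3 in 2 cells must be {1,2}; 4 in 2 cells must be {1,3}.
The 3 across and the 4 down share only 1, so (1,2) = 1.
(2,2) = 4 − 1 = 3 completes the 4 down.
(1,1) = 3 − 1 = 2 completes the 3 across.
(2,1) = 9 − 3 = 6 completes the 9 across.

6, 3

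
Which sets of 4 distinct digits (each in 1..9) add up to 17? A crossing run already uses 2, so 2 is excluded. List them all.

{1,3,4,9}; {1,3,5,8}; {1,3,6,7}; {1,4,5,7}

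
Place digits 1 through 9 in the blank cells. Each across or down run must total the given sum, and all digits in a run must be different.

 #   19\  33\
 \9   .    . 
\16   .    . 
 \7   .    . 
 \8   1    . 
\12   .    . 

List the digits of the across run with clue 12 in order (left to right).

4, 8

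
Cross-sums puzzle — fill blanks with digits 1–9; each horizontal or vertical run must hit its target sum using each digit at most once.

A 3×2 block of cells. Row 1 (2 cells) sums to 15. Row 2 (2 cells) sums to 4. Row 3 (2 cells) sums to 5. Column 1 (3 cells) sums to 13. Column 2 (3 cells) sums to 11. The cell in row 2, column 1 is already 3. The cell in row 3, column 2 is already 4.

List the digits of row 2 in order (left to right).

4 in 2 cells must be {1,3}.
Given what's placed, (1,2) must be 6 to fit the 15 across and 11 down.
(2,2) = 4 − 3 = 1 completes the 4 across.
(3,1) = 5 − 4 = 1 completes the 5 across.
(1,1) = 15 − 6 = 9 completes the 15 across.

3, 1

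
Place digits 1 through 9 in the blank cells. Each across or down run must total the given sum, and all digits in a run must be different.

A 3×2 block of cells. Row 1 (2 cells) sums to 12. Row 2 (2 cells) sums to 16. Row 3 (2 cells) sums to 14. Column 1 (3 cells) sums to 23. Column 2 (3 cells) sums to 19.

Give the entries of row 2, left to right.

9 7

16 in 2 cells must be {7,9}; 23 in 3 cells must be {6,8,9}.
The 16 across and the 23 down share only 9, so (2,1) = 9.
(2,2) = 16 − 9 = 7 completes the 16 across.
Given what's placed, (1,1) must be 8 to fit the 12 across and 23 down.
(1,2) = 12 − 8 = 4 completes the 12 across.
(3,1) = 23 − 17 = 6 completes the 23 down.
(3,2) = 14 − 6 = 8 completes the 14 across.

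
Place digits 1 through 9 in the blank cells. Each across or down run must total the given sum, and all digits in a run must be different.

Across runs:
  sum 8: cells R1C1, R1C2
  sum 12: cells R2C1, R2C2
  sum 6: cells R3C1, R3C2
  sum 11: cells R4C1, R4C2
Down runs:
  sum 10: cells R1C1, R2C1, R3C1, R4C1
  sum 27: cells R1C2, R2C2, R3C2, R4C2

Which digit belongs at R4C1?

4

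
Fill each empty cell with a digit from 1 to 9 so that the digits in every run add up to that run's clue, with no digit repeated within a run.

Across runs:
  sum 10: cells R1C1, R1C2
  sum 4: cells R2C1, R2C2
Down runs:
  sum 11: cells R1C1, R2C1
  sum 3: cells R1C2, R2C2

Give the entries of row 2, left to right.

4 in 2 cells must be {1,3}; 3 in 2 cells must be {1,2}.
The 4 across and the 11 down share only 3, so R2C1 = 3.
R2C2 = 4 − 3 = 1 completes the 4 across.
R1C1 = 11 − 3 = 8 completes the 11 down.
R1C2 = 10 − 8 = 2 completes the 10 across.

3 1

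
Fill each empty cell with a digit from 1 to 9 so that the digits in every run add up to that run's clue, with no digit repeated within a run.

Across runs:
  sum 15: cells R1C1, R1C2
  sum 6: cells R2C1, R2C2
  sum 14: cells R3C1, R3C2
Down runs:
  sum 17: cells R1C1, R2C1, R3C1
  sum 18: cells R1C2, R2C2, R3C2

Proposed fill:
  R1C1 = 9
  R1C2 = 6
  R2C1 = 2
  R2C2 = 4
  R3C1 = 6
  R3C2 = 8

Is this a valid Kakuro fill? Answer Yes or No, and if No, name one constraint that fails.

Across: 9+6=15; 2+4=6; 6+8=14. Down: 9+2+6=17; 6+4+8=18. No digit repeats within any run.

Yes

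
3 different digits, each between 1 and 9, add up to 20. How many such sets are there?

3 distinct digits from 1–9 sum between 6 and 24.
Enumerating: {3,8,9}, {4,7,9}, {5,6,9}, {5,7,8}.

4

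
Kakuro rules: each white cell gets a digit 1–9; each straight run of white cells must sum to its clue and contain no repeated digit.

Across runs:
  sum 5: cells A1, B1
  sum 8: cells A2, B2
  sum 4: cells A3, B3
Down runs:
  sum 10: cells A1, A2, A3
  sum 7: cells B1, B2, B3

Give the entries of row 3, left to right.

3, 1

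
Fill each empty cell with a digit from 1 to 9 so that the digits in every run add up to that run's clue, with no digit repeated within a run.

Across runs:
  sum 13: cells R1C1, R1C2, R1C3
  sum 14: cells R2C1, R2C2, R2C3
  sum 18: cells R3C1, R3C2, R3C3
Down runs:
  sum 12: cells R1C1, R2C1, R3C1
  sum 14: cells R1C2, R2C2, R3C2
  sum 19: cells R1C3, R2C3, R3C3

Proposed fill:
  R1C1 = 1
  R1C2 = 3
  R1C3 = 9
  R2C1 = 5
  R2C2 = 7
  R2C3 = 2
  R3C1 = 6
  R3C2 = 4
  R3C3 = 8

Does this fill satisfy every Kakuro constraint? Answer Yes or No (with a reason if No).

Yes

Across: 1+3+9=13; 5+7+2=14; 6+4+8=18. Down: 1+5+6=12; 3+7+4=14; 9+2+8=19. No digit repeats within any run.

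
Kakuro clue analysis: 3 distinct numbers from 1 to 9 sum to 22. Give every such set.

{5,8,9}; {6,7,9}

3 distinct digits from 1–9 sum between 6 and 24.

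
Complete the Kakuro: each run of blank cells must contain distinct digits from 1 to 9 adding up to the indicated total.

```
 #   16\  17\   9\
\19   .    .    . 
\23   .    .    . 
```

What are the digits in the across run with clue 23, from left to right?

23 in 3 cells must be {6,8,9}; 16 in 2 cells must be {7,9}; 17 in 2 cells must be {8,9}.
The 23 across and the 16 down share only 9, so R2C1 = 9.
Given what's placed, R2C2 must be 8 to fit the 23 across and 17 down.
R2C3 = 23 − 17 = 6 completes the 23 across.
R1C1 = 16 − 9 = 7 completes the 16 down.
R1C2 = 17 − 8 = 9 completes the 17 down.
R1C3 = 19 − 16 = 3 completes the 19 across.

9 8 6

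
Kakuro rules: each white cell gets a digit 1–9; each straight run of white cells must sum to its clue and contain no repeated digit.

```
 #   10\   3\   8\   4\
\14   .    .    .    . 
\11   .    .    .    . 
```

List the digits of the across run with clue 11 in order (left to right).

11 in 4 cells must be {1,2,3,5}; 3 in 2 cells must be {1,2}; 4 in 2 cells must be {1,3}.
Nothing is forced directly, so branch on R1C2, whose candidates are 1 or 2. If R1C2 = 1: that forces R1C4 = 3, R2C2 = 2, R2C4 = 1, R2C1 = 3, R2C3 = 5, after which R1C1 would have to be in {2,4,6,8} for the 14 across but in {7} for the 10 down — contradiction. So R1C2 = 2.
R2C2 = 3 − 2 = 1 completes the 3 down.
Given what's placed, R2C4 must be 3 to fit the 11 across and 4 down.
R1C4 = 4 − 3 = 1 completes the 4 down.
R2C1 = 2: the only remaining digit allowed by both the 11 across and the 10 down.
R2C3 = 11 − 6 = 5 completes the 11 across.

2 1 5 3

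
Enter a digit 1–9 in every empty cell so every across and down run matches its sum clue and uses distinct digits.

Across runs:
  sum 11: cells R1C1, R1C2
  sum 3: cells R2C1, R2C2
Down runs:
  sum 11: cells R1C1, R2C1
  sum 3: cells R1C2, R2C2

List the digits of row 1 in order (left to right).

3 in 2 cells must be {1,2}.
The 11 across and the 3 down share only 2, so R1C2 = 2.
The 3 across and the 11 down share only 2, so R2C1 = 2.
R2C2 = 3 − 2 = 1 completes the 3 across.
R1C1 = 11 − 2 = 9 completes the 11 across.

9, 2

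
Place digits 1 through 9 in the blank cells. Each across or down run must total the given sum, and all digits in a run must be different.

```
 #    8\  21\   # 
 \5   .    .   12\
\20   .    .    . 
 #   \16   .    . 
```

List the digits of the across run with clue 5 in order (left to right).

1 4

16 in 2 cells must be {7,9}.
The 5 across and the 21 down share only 4, so R1C2 = 4.
R3C2 = 9: the only remaining digit allowed by both the 16 across and the 21 down.
R3C3 = 16 − 9 = 7 completes the 16 across.
R1C1 = 5 − 4 = 1 completes the 5 across.
R2C1 = 8 − 1 = 7 completes the 8 down.
R2C2 = 21 − 13 = 8 completes the 21 down.
R2C3 = 20 − 15 = 5 completes the 20 across.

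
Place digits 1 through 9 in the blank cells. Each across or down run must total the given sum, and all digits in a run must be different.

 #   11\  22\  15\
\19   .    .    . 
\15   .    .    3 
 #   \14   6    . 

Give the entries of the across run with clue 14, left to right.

6 8

Given what's placed, R2C2 must be 7 to fit the 15 across and 22 down.
R3C3 = 14 − 6 = 8 completes the 14 across.
R1C2 = 22 − 13 = 9 completes the 22 down.
R1C3 = 15 − 11 = 4 completes the 15 down.
R2C1 = 15 − 10 = 5 completes the 15 across.
R1C1 = 19 − 13 = 6 completes the 19 across.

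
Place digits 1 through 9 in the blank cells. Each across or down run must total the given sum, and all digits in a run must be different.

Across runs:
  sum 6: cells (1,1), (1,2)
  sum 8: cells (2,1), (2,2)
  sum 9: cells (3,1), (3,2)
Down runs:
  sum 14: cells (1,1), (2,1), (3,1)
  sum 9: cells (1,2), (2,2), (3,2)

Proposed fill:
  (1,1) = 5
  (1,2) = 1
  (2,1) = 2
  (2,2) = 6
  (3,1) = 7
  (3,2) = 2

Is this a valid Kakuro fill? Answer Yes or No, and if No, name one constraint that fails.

Across: 5+1=6; 2+6=8; 7+2=9. Down: 5+2+7=14; 1+6+2=9. No digit repeats within any run.

Yes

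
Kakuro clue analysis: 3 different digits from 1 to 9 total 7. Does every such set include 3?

The only way to make 7 from 3 distinct digits is {1,2,4}, which does not contain 3.

No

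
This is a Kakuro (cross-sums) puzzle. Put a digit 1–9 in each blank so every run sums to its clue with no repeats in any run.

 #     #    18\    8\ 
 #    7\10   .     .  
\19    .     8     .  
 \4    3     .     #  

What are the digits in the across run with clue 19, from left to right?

4 8 7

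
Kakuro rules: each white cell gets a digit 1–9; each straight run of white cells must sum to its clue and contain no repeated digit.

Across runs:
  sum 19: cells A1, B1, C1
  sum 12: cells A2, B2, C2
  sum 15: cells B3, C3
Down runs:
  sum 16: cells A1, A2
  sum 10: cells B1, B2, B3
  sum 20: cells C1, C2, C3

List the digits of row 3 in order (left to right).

16 in 2 cells must be {7,9}.
Nothing is forced directly, so branch on A1, whose candidates are 7 or 9. If A1 = 7: that forces A2 = 9, after which C2 would have to be in {1,2} for the 12 across but in {3,4,5,6,7,8,9} for the 20 down — contradiction. So A1 = 9.
A2 = 16 − 9 = 7 completes the 16 down.
Nothing is forced directly, so branch on C2, whose candidates are 3 or 4. If C2 = 3: that forces C1 = 8, B2 = 2, B3 = 7, after which C3 would have to be in {8} for the 15 across but in {9} for the 20 down — contradiction. So C2 = 4.
C1 = 7: the only remaining digit allowed by both the 19 across and the 20 down.
B2 = 12 − 11 = 1 completes the 12 across.
C3 = 20 − 11 = 9 completes the 20 down.
B1 = 19 − 16 = 3 completes the 19 across.
B3 = 15 − 9 = 6 completes the 15 across.

6 9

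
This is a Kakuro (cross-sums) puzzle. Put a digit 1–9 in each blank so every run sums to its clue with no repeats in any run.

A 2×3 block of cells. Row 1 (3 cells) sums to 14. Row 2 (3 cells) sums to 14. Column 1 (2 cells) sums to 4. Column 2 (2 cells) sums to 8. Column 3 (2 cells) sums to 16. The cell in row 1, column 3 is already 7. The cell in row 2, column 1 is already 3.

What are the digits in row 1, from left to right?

4 in 2 cells must be {1,3}; 16 in 2 cells must be {7,9}.
(1,1) = 4 − 3 = 1 completes the 4 down.
(1,2) = 14 − 8 = 6 completes the 14 across.
(2,2) = 8 − 6 = 2 completes the 8 down.
(2,3) = 14 − 5 = 9 completes the 14 across.

1, 6, 7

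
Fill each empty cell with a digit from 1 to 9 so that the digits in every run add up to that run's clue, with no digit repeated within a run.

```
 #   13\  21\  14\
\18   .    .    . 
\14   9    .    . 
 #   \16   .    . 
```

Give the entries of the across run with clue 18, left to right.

4 8 6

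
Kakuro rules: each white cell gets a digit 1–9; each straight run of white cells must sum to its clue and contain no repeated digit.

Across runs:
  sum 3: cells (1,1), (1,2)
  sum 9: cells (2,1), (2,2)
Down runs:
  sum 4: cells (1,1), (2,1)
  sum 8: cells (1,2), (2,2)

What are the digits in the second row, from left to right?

3, 6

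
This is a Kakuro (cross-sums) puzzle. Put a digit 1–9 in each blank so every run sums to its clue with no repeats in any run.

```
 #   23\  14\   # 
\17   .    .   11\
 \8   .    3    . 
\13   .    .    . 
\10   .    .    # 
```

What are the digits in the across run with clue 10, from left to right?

8, 2

17 in 2 cells must be {8,9}.
Given what's placed, R1C2 must be 8 to fit the 17 across and 14 down.
Given what's placed, R2C3 must be 4 to fit the 8 across and 11 down.
R3C3 = 11 − 4 = 7 completes the 11 down.
R1C1 = 17 − 8 = 9 completes the 17 across.
R2C1 = 8 − 7 = 1 completes the 8 across.
R3C1 = 5: the only remaining digit allowed by both the 13 across and the 23 down.
R3C2 = 13 − 12 = 1 completes the 13 across.
R4C1 = 23 − 15 = 8 completes the 23 down.
R4C2 = 10 − 8 = 2 completes the 10 across.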